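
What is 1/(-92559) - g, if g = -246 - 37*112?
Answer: 406334009/92559 ≈ 4390.0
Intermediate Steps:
g = -4390 (g = -246 - 4144 = -4390)
1/(-92559) - g = 1/(-92559) - 1*(-4390) = -1/92559 + 4390 = 406334009/92559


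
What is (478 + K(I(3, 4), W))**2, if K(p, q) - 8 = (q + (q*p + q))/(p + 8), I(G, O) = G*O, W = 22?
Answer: 6285049/25 ≈ 2.5140e+5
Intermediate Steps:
K(p, q) = 8 + (2*q + p*q)/(8 + p) (K(p, q) = 8 + (q + (q*p + q))/(p + 8) = 8 + (q + (p*q + q))/(8 + p) = 8 + (q + (q + p*q))/(8 + p) = 8 + (2*q + p*q)/(8 + p))
(478 + K(I(3, 4), W))**2 = (478 + (64 + 2*22 + 8*(3*4) + (3*4)*22)/(8 + 3*4))**2 = (478 + (64 + 44 + 8*12 + 12*22)/(8 + 12))**2 = (478 + (64 + 44 + 96 + 264)/20)**2 = (478 + (1/20)*468)**2 = (478 + 117/5)**2 = (2507/5)**2 = 6285049/25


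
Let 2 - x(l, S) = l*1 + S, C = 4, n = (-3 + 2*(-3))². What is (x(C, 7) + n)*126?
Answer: 9072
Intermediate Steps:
n = 81 (n = (-3 - 6)² = (-9)² = 81)
x(l, S) = 2 - S - l (x(l, S) = 2 - (l*1 + S) = 2 - (l + S) = 2 - (S + l) = 2 + (-S - l) = 2 - S - l)
(x(C, 7) + n)*126 = ((2 - 1*7 - 1*4) + 81)*126 = ((2 - 7 - 4) + 81)*126 = (-9 + 81)*126 = 72*126 = 9072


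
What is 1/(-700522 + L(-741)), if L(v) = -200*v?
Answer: -1/552322 ≈ -1.8105e-6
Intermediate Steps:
1/(-700522 + L(-741)) = 1/(-700522 - 200*(-741)) = 1/(-700522 + 148200) = 1/(-552322) = -1/552322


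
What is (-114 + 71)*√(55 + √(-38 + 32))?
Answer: -43*√(55 + I*√6) ≈ -318.98 - 7.0995*I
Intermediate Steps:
(-114 + 71)*√(55 + √(-38 + 32)) = -43*√(55 + √(-6)) = -43*√(55 + I*√6)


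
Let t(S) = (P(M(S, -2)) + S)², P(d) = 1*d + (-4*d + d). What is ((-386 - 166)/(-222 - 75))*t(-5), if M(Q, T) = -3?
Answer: 184/99 ≈ 1.8586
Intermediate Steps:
P(d) = -2*d (P(d) = d - 3*d = -2*d)
t(S) = (6 + S)² (t(S) = (-2*(-3) + S)² = (6 + S)²)
((-386 - 166)/(-222 - 75))*t(-5) = ((-386 - 166)/(-222 - 75))*(6 - 5)² = -552/(-297)*1² = -552*(-1/297)*1 = (184/99)*1 = 184/99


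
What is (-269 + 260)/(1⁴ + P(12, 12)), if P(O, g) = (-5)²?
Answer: -9/26 ≈ -0.34615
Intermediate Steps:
P(O, g) = 25
(-269 + 260)/(1⁴ + P(12, 12)) = (-269 + 260)/(1⁴ + 25) = -9/(1 + 25) = -9/26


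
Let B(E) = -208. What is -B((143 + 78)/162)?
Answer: 208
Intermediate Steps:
-B((143 + 78)/162) = -1*(-208) = 208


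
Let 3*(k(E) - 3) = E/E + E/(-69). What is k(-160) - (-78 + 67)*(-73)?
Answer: -165371/207 ≈ -798.89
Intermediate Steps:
k(E) = 10/3 - E/207 (k(E) = 3 + (E/E + E/(-69))/3 = 3 + (1 + E*(-1/69))/3 = 3 + (1 - E/69)/3 = 3 + (⅓ - E/207) = 10/3 - E/207)
k(-160) - (-78 + 67)*(-73) = (10/3 - 1/207*(-160)) - (-78 + 67)*(-73) = (10/3 + 160/207) - (-11)*(-73) = 850/207 - 1*803 = 850/207 - 803 = -165371/207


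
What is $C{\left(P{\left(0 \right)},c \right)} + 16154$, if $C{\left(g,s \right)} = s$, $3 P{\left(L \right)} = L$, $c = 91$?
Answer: $16245$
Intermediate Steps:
$P{\left(L \right)} = \frac{L}{3}$
$C{\left(P{\left(0 \right)},c \right)} + 16154 = 91 + 16154 = 16245$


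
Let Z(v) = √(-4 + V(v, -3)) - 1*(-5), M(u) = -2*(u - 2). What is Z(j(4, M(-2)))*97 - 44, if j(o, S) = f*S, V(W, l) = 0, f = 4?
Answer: 441 + 194*I ≈ 441.0 + 194.0*I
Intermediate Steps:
M(u) = 4 - 2*u (M(u) = -2*(-2 + u) = 4 - 2*u)
j(o, S) = 4*S
Z(v) = 5 + 2*I (Z(v) = √(-4 + 0) - 1*(-5) = √(-4) + 5 = 2*I + 5 = 5 + 2*I)
Z(j(4, M(-2)))*97 - 44 = (5 + 2*I)*97 - 44 = (485 + 194*I) - 44 = 441 + 194*I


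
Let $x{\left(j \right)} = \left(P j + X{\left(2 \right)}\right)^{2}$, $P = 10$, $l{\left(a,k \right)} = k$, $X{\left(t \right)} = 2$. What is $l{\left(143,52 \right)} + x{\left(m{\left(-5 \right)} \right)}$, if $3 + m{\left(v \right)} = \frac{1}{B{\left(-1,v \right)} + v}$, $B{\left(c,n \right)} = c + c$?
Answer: $\frac{44984}{49} \approx 918.04$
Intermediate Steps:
$B{\left(c,n \right)} = 2 c$
$m{\left(v \right)} = -3 + \frac{1}{-2 + v}$ ($m{\left(v \right)} = -3 + \frac{1}{2 \left(-1\right) + v} = -3 + \frac{1}{-2 + v}$)
$x{\left(j \right)} = \left(2 + 10 j\right)^{2}$ ($x{\left(j \right)} = \left(10 j + 2\right)^{2} = \left(2 + 10 j\right)^{2}$)
$l{\left(143,52 \right)} + x{\left(m{\left(-5 \right)} \right)} = 52 + 4 \left(1 + 5 \frac{7 - -15}{-2 - 5}\right)^{2} = 52 + 4 \left(1 + 5 \frac{7 + 15}{-7}\right)^{2} = 52 + 4 \left(1 + 5 \left(\left(- \frac{1}{7}\right) 22\right)\right)^{2} = 52 + 4 \left(1 + 5 \left(- \frac{22}{7}\right)\right)^{2} = 52 + 4 \left(1 - \frac{110}{7}\right)^{2} = 52 + 4 \left(- \frac{103}{7}\right)^{2} = 52 + 4 \cdot \frac{10609}{49} = 52 + \frac{42436}{49} = \frac{44984}{49}$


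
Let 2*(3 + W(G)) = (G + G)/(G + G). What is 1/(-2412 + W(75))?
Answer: -2/4829 ≈ -0.00041416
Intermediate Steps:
W(G) = -5/2 (W(G) = -3 + ((G + G)/(G + G))/2 = -3 + ((2*G)/((2*G)))/2 = -3 + ((2*G)*(1/(2*G)))/2 = -3 + (½)*1 = -3 + ½ = -5/2)
1/(-2412 + W(75)) = 1/(-2412 - 5/2) = 1/(-4829/2) = -2/4829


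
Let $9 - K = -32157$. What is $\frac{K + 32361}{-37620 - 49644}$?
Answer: $- \frac{21509}{29088} \approx -0.73945$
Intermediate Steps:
$K = 32166$ ($K = 9 - -32157 = 9 + 32157 = 32166$)
$\frac{K + 32361}{-37620 - 49644} = \frac{32166 + 32361}{-37620 - 49644} = \frac{64527}{-87264} = 64527 \left(- \frac{1}{87264}\right) = - \frac{21509}{29088}$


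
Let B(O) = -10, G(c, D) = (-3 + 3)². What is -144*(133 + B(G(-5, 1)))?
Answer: -17712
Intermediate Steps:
G(c, D) = 0 (G(c, D) = 0² = 0)
-144*(133 + B(G(-5, 1))) = -144*(133 - 10) = -144*123 = -17712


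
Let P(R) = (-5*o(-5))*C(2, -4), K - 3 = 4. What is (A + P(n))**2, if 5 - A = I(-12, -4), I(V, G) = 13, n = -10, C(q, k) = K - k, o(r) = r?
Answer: 71289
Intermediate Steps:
K = 7 (K = 3 + 4 = 7)
C(q, k) = 7 - k
A = -8 (A = 5 - 1*13 = 5 - 13 = -8)
P(R) = 275 (P(R) = (-5*(-5))*(7 - 1*(-4)) = 25*(7 + 4) = 25*11 = 275)
(A + P(n))**2 = (-8 + 275)**2 = 267**2 = 71289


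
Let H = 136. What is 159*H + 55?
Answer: 21679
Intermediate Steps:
159*H + 55 = 159*136 + 55 = 21624 + 55 = 21679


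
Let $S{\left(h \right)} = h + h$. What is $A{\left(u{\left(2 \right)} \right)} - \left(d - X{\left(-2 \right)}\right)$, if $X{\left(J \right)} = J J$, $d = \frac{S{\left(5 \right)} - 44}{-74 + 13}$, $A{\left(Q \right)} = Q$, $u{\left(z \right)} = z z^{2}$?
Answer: $\frac{698}{61} \approx 11.443$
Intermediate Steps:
$S{\left(h \right)} = 2 h$
$u{\left(z \right)} = z^{3}$
$d = \frac{34}{61}$ ($d = \frac{2 \cdot 5 - 44}{-74 + 13} = \frac{10 - 44}{-61} = \left(-34\right) \left(- \frac{1}{61}\right) = \frac{34}{61} \approx 0.55738$)
$X{\left(J \right)} = J^{2}$
$A{\left(u{\left(2 \right)} \right)} - \left(d - X{\left(-2 \right)}\right) = 2^{3} - \left(\frac{34}{61} - \left(-2\right)^{2}\right) = 8 - \left(\frac{34}{61} - 4\right) = 8 - - \frac{210}{61} = 8 + \frac{210}{61} = \frac{698}{61}$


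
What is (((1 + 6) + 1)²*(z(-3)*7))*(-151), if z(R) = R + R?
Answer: 405888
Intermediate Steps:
z(R) = 2*R
(((1 + 6) + 1)²*(z(-3)*7))*(-151) = (((1 + 6) + 1)²*((2*(-3))*7))*(-151) = ((7 + 1)²*(-6*7))*(-151) = (8²*(-42))*(-151) = (64*(-42))*(-151) = -2688*(-151) = 405888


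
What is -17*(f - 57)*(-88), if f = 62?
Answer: 7480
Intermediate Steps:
-17*(f - 57)*(-88) = -17*(62 - 57)*(-88) = -85*(-88) = -17*(-440) = 7480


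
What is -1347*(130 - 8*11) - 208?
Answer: -56782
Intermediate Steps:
-1347*(130 - 8*11) - 208 = -1347*(130 - 1*88) - 208 = -1347*(130 - 88) - 208 = -1347*42 - 208 = -56574 - 208 = -56782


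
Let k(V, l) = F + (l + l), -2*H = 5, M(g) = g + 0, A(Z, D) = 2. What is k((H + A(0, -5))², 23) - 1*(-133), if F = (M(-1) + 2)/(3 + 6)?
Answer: 1612/9 ≈ 179.11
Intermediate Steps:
M(g) = g
H = -5/2 (H = -½*5 = -5/2 ≈ -2.5000)
F = ⅑ (F = (-1 + 2)/(3 + 6) = 1/9 = 1*(⅑) = ⅑ ≈ 0.11111)
k(V, l) = ⅑ + 2*l (k(V, l) = ⅑ + (l + l) = ⅑ + 2*l)
k((H + A(0, -5))², 23) - 1*(-133) = (⅑ + 2*23) - 1*(-133) = (⅑ + 46) + 133 = 415/9 + 133 = 1612/9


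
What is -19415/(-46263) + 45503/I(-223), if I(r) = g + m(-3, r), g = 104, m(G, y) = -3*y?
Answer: 2120113084/35761299 ≈ 59.285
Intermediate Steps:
I(r) = 104 - 3*r
-19415/(-46263) + 45503/I(-223) = -19415/(-46263) + 45503/(104 - 3*(-223)) = -19415*(-1/46263) + 45503/(104 + 669) = 19415/46263 + 45503/773 = 2120113084/35761299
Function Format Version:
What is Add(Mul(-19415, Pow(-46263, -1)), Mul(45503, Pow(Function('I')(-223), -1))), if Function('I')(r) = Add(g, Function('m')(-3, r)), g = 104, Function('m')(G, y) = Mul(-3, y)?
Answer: Rational(2120113084, 35761299) ≈ 59.285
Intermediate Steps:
Function('I')(r) = Add(104, Mul(-3, r))
Add(Mul(-19415, Pow(-46263, -1)), Mul(45503, Pow(Function('I')(-223), -1))) = Add(Mul(-19415, Pow(-46263, -1)), Mul(45503, Pow(Add(104, Mul(-3, -223)), -1))) = Add(Mul(-19415, Rational(-1, 46263)), Mul(45503, Pow(Add(104, 669), -1))) = Add(Rational(19415, 46263), Mul(45503, Pow(773, -1))) = Add(Rational(19415, 46263), Mul(45503, Rational(1, 773))) = Add(Rational(19415, 46263), Rational(45503, 773)) = Rational(2120113084, 35761299)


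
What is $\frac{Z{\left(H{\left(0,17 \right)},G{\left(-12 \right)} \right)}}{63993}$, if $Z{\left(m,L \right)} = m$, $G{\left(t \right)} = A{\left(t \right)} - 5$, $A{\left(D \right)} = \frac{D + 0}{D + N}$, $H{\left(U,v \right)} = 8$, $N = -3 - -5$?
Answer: $\frac{8}{63993} \approx 0.00012501$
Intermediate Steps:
$N = 2$ ($N = -3 + 5 = 2$)
$A{\left(D \right)} = \frac{D}{2 + D}$ ($A{\left(D \right)} = \frac{D + 0}{D + 2} = \frac{D}{2 + D}$)
$G{\left(t \right)} = -5 + \frac{t}{2 + t}$ ($G{\left(t \right)} = \frac{t}{2 + t} - 5 = -5 + \frac{t}{2 + t}$)
$\frac{Z{\left(H{\left(0,17 \right)},G{\left(-12 \right)} \right)}}{63993} = \frac{8}{63993}$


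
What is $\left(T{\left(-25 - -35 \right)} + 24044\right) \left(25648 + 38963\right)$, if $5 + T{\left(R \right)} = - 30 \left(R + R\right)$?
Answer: $1514417229$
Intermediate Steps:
$T{\left(R \right)} = -5 - 60 R$ ($T{\left(R \right)} = -5 - 30 \left(R + R\right) = -5 - 30 \cdot 2 R = -5 - 60 R$)
$\left(T{\left(-25 - -35 \right)} + 24044\right) \left(25648 + 38963\right) = \left(\left(-5 - 60 \left(-25 - -35\right)\right) + 24044\right) \left(25648 + 38963\right) = \left(\left(-5 - 60 \left(-25 + 35\right)\right) + 24044\right) 64611 = \left(\left(-5 - 600\right) + 24044\right) 64611 = \left(-605 + 24044\right) 64611 = 23439 \cdot 64611 = 1514417229$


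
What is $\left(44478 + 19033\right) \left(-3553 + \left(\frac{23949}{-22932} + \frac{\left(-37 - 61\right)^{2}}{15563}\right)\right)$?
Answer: $- \frac{1278471584319379}{5664932} \approx -2.2568 \cdot 10^{8}$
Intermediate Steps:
$\left(44478 + 19033\right) \left(-3553 + \left(\frac{23949}{-22932} + \frac{\left(-37 - 61\right)^{2}}{15563}\right)\right) = 63511 \left(-3553 + \left(23949 \left(- \frac{1}{22932}\right) + \left(-98\right)^{2} \cdot \frac{1}{15563}\right)\right) = 63511 \left(-3553 + \left(- \frac{2661}{2548} + 9604 \cdot \frac{1}{15563}\right)\right) = 63511 \left(-3553 + \left(- \frac{2661}{2548} + \frac{9604}{15563}\right)\right) = 63511 \left(-3553 - \frac{16942151}{39654524}\right) = 63511 \left(- \frac{140909465923}{39654524}\right) = - \frac{1278471584319379}{5664932}$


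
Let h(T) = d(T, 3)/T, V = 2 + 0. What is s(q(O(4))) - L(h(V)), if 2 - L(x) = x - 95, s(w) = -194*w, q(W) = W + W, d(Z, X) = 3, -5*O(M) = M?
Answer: 2149/10 ≈ 214.90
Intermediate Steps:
O(M) = -M/5
q(W) = 2*W
V = 2
h(T) = 3/T
L(x) = 97 - x (L(x) = 2 - (x - 95) = 2 - (-95 + x) = 2 + (95 - x) = 97 - x)
s(q(O(4))) - L(h(V)) = -388*(-⅕*4) - (97 - 3/2) = -388*(-4)/5 - (97 - 3/2) = -194*(-8/5) - (97 - 1*3/2) = 1552/5 - (97 - 3/2) = 1552/5 - 1*191/2 = 1552/5 - 191/2 = 2149/10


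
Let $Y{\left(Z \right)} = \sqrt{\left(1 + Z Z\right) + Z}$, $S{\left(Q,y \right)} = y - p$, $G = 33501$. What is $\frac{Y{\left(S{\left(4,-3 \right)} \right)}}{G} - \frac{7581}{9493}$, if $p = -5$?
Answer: $- \frac{7581}{9493} + \frac{\sqrt{7}}{33501} \approx -0.79851$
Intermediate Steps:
$S{\left(Q,y \right)} = 5 + y$ ($S{\left(Q,y \right)} = y - -5 = y + 5 = 5 + y$)
$Y{\left(Z \right)} = \sqrt{1 + Z + Z^{2}}$ ($Y{\left(Z \right)} = \sqrt{\left(1 + Z^{2}\right) + Z} = \sqrt{1 + Z + Z^{2}}$)
$\frac{Y{\left(S{\left(4,-3 \right)} \right)}}{G} - \frac{7581}{9493} = \frac{\sqrt{1 + \left(5 - 3\right) + \left(5 - 3\right)^{2}}}{33501} - \frac{7581}{9493} = \sqrt{1 + 2 + 2^{2}} \cdot \frac{1}{33501} - \frac{7581}{9493} = \sqrt{1 + 2 + 4} \cdot \frac{1}{33501} - \frac{7581}{9493} = \sqrt{7} \cdot \frac{1}{33501} - \frac{7581}{9493} = \frac{\sqrt{7}}{33501} - \frac{7581}{9493} = - \frac{7581}{9493} + \frac{\sqrt{7}}{33501}$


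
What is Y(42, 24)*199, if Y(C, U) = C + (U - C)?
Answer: 4776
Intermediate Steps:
Y(C, U) = U
Y(42, 24)*199 = 24*199 = 4776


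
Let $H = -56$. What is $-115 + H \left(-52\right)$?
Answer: $2797$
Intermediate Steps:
$-115 + H \left(-52\right) = -115 - -2912 = -115 + 2912 = 2797$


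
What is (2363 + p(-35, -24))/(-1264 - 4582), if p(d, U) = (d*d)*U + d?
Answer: 13536/2923 ≈ 4.6309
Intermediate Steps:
p(d, U) = d + U*d² (p(d, U) = d²*U + d = U*d² + d = d + U*d²)
(2363 + p(-35, -24))/(-1264 - 4582) = (2363 - 35*(1 - 24*(-35)))/(-1264 - 4582) = (2363 - 35*(1 + 840))/(-5846) = (2363 - 35*841)*(-1/5846) = (2363 - 29435)*(-1/5846) = -27072*(-1/5846) = 13536/2923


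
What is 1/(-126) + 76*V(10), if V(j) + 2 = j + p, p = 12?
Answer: 191519/126 ≈ 1520.0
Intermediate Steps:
V(j) = 10 + j (V(j) = -2 + (j + 12) = -2 + (12 + j) = 10 + j)
1/(-126) + 76*V(10) = 1/(-126) + 76*(10 + 10) = -1/126 + 76*20 = -1/126 + 1520 = 191519/126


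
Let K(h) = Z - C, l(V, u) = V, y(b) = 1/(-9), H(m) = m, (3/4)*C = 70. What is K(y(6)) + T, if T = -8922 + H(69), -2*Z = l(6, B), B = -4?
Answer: -26848/3 ≈ -8949.3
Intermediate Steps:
C = 280/3 (C = (4/3)*70 = 280/3 ≈ 93.333)
y(b) = -1/9
Z = -3 (Z = -1/2*6 = -3)
K(h) = -289/3 (K(h) = -3 - 1*280/3 = -3 - 280/3 = -289/3)
T = -8853 (T = -8922 + 69 = -8853)
K(y(6)) + T = -289/3 - 8853 = -26848/3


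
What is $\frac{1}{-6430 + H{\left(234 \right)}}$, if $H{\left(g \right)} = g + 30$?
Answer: $- \frac{1}{6166} \approx -0.00016218$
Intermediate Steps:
$H{\left(g \right)} = 30 + g$
$\frac{1}{-6430 + H{\left(234 \right)}} = \frac{1}{-6430 + \left(30 + 234\right)} = \frac{1}{-6430 + 264} = \frac{1}{-6166} = - \frac{1}{6166}$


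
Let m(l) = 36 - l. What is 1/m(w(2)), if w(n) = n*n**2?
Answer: 1/28 ≈ 0.035714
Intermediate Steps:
w(n) = n**3
1/m(w(2)) = 1/(36 - 1*2**3) = 1/(36 - 1*8) = 1/(36 - 8) = 1/28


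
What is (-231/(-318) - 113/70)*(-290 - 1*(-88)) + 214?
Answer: 729664/1855 ≈ 393.35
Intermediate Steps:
(-231/(-318) - 113/70)*(-290 - 1*(-88)) + 214 = (-231*(-1/318) - 113*1/70)*(-290 + 88) + 214 = (77/106 - 113/70)*(-202) + 214 = -1647/1855*(-202) + 214 = 332694/1855 + 214 = 729664/1855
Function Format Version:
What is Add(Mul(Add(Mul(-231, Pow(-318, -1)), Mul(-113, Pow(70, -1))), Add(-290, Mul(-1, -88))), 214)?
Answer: Rational(729664, 1855) ≈ 393.35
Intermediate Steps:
Add(Mul(Add(Mul(-231, Pow(-318, -1)), Mul(-113, Pow(70, -1))), Add(-290, Mul(-1, -88))), 214) = Add(Mul(Add(Mul(-231, Rational(-1, 318)), Mul(-113, Rational(1, 70))), Add(-290, 88)), 214) = Add(Mul(Add(Rational(77, 106), Rational(-113, 70)), -202), 214) = Add(Mul(Rational(-1647, 1855), -202), 214) = Add(Rational(332694, 1855), 214) = Rational(729664, 1855)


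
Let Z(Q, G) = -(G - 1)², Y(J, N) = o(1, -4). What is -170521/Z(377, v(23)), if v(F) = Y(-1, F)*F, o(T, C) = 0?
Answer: 170521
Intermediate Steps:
Y(J, N) = 0
v(F) = 0 (v(F) = 0*F = 0)
Z(Q, G) = -(-1 + G)²
-170521/Z(377, v(23)) = -170521*(-1/(-1 + 0)²) = -170521/((-1*(-1)²)) = -170521/((-1*1)) = -170521/(-1) = -170521*(-1) = 170521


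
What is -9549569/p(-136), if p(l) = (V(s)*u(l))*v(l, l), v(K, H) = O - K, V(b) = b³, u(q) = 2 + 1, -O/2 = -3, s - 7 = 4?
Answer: -9549569/567006 ≈ -16.842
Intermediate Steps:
s = 11 (s = 7 + 4 = 11)
O = 6 (O = -2*(-3) = 6)
u(q) = 3
v(K, H) = 6 - K
p(l) = 23958 - 3993*l (p(l) = (11³*3)*(6 - l) = (1331*3)*(6 - l) = 3993*(6 - l) = 23958 - 3993*l)
-9549569/p(-136) = -9549569/(23958 - 3993*(-136)) = -9549569/(23958 + 543048) = -9549569/567006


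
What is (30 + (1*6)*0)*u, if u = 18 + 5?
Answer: 690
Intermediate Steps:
u = 23
(30 + (1*6)*0)*u = (30 + (1*6)*0)*23 = (30 + 6*0)*23 = (30 + 0)*23 = 30*23 = 690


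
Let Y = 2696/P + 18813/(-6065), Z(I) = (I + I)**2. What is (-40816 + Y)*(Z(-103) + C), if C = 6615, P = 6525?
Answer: -15847042829606767/7914825 ≈ -2.0022e+9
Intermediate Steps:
Z(I) = 4*I**2 (Z(I) = (2*I)**2 = 4*I**2)
Y = -21280717/7914825 (Y = 2696/6525 + 18813/(-6065) = 2696*(1/6525) + 18813*(-1/6065) = 2696/6525 - 18813/6065 = -21280717/7914825 ≈ -2.6887)
(-40816 + Y)*(Z(-103) + C) = (-40816 - 21280717/7914825)*(4*(-103)**2 + 6615) = -323072777917*(4*10609 + 6615)/7914825 = -323072777917*(42436 + 6615)/7914825 = -323072777917/7914825*49051 = -15847042829606767/7914825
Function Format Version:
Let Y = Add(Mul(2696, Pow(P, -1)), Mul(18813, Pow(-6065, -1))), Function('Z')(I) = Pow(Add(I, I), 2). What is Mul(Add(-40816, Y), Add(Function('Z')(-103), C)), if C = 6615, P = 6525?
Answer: Rational(-15847042829606767, 7914825) ≈ -2.0022e+9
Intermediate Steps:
Function('Z')(I) = Mul(4, Pow(I, 2)) (Function('Z')(I) = Pow(Mul(2, I), 2) = Mul(4, Pow(I, 2)))
Y = Rational(-21280717, 7914825) (Y = Add(Mul(2696, Pow(6525, -1)), Mul(18813, Pow(-6065, -1))) = Add(Mul(2696, Rational(1, 6525)), Mul(18813, Rational(-1, 6065))) = Add(Rational(2696, 6525), Rational(-18813, 6065)) = Rational(-21280717, 7914825) ≈ -2.6887)
Mul(Add(-40816, Y), Add(Function('Z')(-103), C)) = Mul(Add(-40816, Rational(-21280717, 7914825)), Add(Mul(4, Pow(-103, 2)), 6615)) = Mul(Rational(-323072777917, 7914825), Add(Mul(4, 10609), 6615)) = Mul(Rational(-323072777917, 7914825), Add(42436, 6615)) = Mul(Rational(-323072777917, 7914825), 49051) = Rational(-15847042829606767, 7914825)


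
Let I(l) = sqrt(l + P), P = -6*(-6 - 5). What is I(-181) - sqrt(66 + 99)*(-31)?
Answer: 31*sqrt(165) + I*sqrt(115) ≈ 398.2 + 10.724*I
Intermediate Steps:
P = 66 (P = -6*(-11) = 66)
I(l) = sqrt(66 + l) (I(l) = sqrt(l + 66) = sqrt(66 + l))
I(-181) - sqrt(66 + 99)*(-31) = sqrt(66 - 181) - sqrt(66 + 99)*(-31) = sqrt(-115) - sqrt(165)*(-31) = I*sqrt(115) - (-31)*sqrt(165) = I*sqrt(115) + 31*sqrt(165) = 31*sqrt(165) + I*sqrt(115)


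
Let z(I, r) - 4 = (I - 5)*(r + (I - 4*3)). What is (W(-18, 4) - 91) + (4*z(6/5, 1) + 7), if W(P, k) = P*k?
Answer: 224/25 ≈ 8.9600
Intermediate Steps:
z(I, r) = 4 + (-5 + I)*(-12 + I + r) (z(I, r) = 4 + (I - 5)*(r + (I - 4*3)) = 4 + (-5 + I)*(r + (I - 12)) = 4 + (-5 + I)*(r + (-12 + I)) = 4 + (-5 + I)*(-12 + I + r))
(W(-18, 4) - 91) + (4*z(6/5, 1) + 7) = (-18*4 - 91) + (4*(64 + (6/5)² - 102/5 - 5*1 + (6/5)*1) + 7) = (-72 - 91) + (4*(64 + (6*(⅕))² - 102/5 - 5 + (6*(⅕))*1) + 7) = -163 + (4*(64 + (6/5)² - 17*6/5 - 5 + (6/5)*1) + 7) = -163 + (4*(64 + 36/25 - 102/5 - 5 + 6/5) + 7) = -163 + (4*(1031/25) + 7) = -163 + (4124/25 + 7) = -163 + 4299/25 = 224/25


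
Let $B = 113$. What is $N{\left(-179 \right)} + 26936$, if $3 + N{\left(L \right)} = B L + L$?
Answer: $6527$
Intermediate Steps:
$N{\left(L \right)} = -3 + 114 L$ ($N{\left(L \right)} = -3 + \left(113 L + L\right) = -3 + 114 L$)
$N{\left(-179 \right)} + 26936 = \left(-3 + 114 \left(-179\right)\right) + 26936 = \left(-3 - 20406\right) + 26936 = -20409 + 26936 = 6527$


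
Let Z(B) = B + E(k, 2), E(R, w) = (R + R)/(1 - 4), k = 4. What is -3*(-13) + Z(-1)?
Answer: 106/3 ≈ 35.333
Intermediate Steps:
E(R, w) = -2*R/3 (E(R, w) = (2*R)/(-3) = (2*R)*(-⅓) = -2*R/3)
Z(B) = -8/3 + B (Z(B) = B - ⅔*4 = B - 8/3 = -8/3 + B)
-3*(-13) + Z(-1) = -3*(-13) + (-8/3 - 1) = 39 - 11/3 = 106/3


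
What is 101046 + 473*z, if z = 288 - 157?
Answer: 163009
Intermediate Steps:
z = 131
101046 + 473*z = 101046 + 473*131 = 101046 + 61963 = 163009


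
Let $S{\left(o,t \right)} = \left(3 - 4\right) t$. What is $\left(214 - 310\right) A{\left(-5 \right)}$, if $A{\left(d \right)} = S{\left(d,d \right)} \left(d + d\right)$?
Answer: $4800$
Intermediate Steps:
$S{\left(o,t \right)} = - t$
$A{\left(d \right)} = - 2 d^{2}$ ($A{\left(d \right)} = - d \left(d + d\right) = - d 2 d = - 2 d^{2}$)
$\left(214 - 310\right) A{\left(-5 \right)} = \left(214 - 310\right) \left(- 2 \left(-5\right)^{2}\right) = - 96 \left(\left(-2\right) 25\right) = \left(-96\right) \left(-50\right) = 4800$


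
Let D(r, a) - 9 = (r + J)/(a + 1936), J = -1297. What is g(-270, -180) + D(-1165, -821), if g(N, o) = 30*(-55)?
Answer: -1832177/1115 ≈ -1643.2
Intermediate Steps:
D(r, a) = 9 + (-1297 + r)/(1936 + a) (D(r, a) = 9 + (r - 1297)/(a + 1936) = 9 + (-1297 + r)/(1936 + a))
g(N, o) = -1650
g(-270, -180) + D(-1165, -821) = -1650 + (16127 - 1165 + 9*(-821))/(1936 - 821) = -1650 + (16127 - 1165 - 7389)/1115 = -1650 + (1/1115)*7573 = -1650 + 7573/1115 = -1832177/1115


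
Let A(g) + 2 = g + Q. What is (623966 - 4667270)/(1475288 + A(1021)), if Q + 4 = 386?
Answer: -4043304/1476689 ≈ -2.7381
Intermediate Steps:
Q = 382 (Q = -4 + 386 = 382)
A(g) = 380 + g (A(g) = -2 + (g + 382) = -2 + (382 + g) = 380 + g)
(623966 - 4667270)/(1475288 + A(1021)) = (623966 - 4667270)/(1475288 + (380 + 1021)) = -4043304/(1475288 + 1401) = -4043304/1476689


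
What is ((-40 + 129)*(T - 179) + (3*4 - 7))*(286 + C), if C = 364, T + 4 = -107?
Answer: -16773250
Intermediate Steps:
T = -111 (T = -4 - 107 = -111)
((-40 + 129)*(T - 179) + (3*4 - 7))*(286 + C) = ((-40 + 129)*(-111 - 179) + (3*4 - 7))*(286 + 364) = (89*(-290) + (12 - 7))*650 = (-25810 + 5)*650 = -25805*650 = -16773250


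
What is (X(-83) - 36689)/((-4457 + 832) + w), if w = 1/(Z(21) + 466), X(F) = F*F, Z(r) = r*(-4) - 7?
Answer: 5587500/679687 ≈ 8.2207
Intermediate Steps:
Z(r) = -7 - 4*r (Z(r) = -4*r - 7 = -7 - 4*r)
X(F) = F**2
w = 1/375 (w = 1/((-7 - 4*21) + 466) = 1/((-7 - 84) + 466) = 1/(-91 + 466) = 1/375 ≈ 0.0026667)
(X(-83) - 36689)/((-4457 + 832) + w) = ((-83)**2 - 36689)/((-4457 + 832) + 1/375) = (6889 - 36689)/(-3625 + 1/375) = -29800/(-1359374/375) = -29800*(-375/1359374) = 5587500/679687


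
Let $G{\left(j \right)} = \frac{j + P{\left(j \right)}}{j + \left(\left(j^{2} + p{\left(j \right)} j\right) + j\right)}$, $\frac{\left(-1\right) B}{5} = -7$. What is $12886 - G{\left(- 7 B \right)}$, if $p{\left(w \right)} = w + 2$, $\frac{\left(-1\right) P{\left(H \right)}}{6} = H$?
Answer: $\frac{6262591}{486} \approx 12886.0$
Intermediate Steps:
$B = 35$ ($B = \left(-5\right) \left(-7\right) = 35$)
$P{\left(H \right)} = - 6 H$
$p{\left(w \right)} = 2 + w$
$G{\left(j \right)} = - \frac{5 j}{j^{2} + 2 j + j \left(2 + j\right)}$ ($G{\left(j \right)} = \frac{j - 6 j}{j + \left(\left(j^{2} + \left(2 + j\right) j\right) + j\right)} = \frac{\left(-5\right) j}{j + \left(\left(j^{2} + j \left(2 + j\right)\right) + j\right)} = \frac{\left(-5\right) j}{j + \left(j + j^{2} + j \left(2 + j\right)\right)} = \frac{\left(-5\right) j}{j^{2} + 2 j + j \left(2 + j\right)} = - \frac{5 j}{j^{2} + 2 j + j \left(2 + j\right)}$)
$12886 - G{\left(- 7 B \right)} = 12886 - - \frac{5}{4 + 2 \left(\left(-7\right) 35\right)} = 12886 - - \frac{5}{4 + 2 \left(-245\right)} = 12886 - - \frac{5}{4 - 490} = 12886 - - \frac{5}{-486} = 12886 - \left(-5\right) \left(- \frac{1}{486}\right) = 12886 - \frac{5}{486} = \frac{6262591}{486}$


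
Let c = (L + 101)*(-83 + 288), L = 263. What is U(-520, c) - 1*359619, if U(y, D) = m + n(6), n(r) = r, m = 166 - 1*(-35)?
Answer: -359412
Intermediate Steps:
m = 201 (m = 166 + 35 = 201)
c = 74620 (c = (263 + 101)*(-83 + 288) = 364*205 = 74620)
U(y, D) = 207 (U(y, D) = 201 + 6 = 207)
U(-520, c) - 1*359619 = 207 - 1*359619 = 207 - 359619 = -359412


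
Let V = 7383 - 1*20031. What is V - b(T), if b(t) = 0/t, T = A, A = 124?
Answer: -12648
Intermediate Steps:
T = 124
b(t) = 0
V = -12648 (V = 7383 - 20031 = -12648)
V - b(T) = -12648 - 1*0 = -12648 + 0 = -12648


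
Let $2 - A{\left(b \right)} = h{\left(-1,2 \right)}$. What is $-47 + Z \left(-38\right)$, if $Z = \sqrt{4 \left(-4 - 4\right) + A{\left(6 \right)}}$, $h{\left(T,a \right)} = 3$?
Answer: $-47 - 38 i \sqrt{33} \approx -47.0 - 218.29 i$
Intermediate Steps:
$A{\left(b \right)} = -1$ ($A{\left(b \right)} = 2 - 3 = -1$)
$Z = i \sqrt{33}$ ($Z = \sqrt{4 \left(-4 - 4\right) - 1} = \sqrt{4 \left(-8\right) - 1} = \sqrt{-32 - 1} = \sqrt{-33} = i \sqrt{33} \approx 5.7446 i$)
$-47 + Z \left(-38\right) = -47 + i \sqrt{33} \left(-38\right) = -47 - 38 i \sqrt{33}$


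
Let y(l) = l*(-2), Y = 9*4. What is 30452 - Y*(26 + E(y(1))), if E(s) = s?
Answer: 29588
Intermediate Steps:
Y = 36
y(l) = -2*l
30452 - Y*(26 + E(y(1))) = 30452 - 36*(26 - 2*1) = 30452 - 36*(26 - 2) = 30452 - 36*24 = 30452 - 1*864 = 30452 - 864 = 29588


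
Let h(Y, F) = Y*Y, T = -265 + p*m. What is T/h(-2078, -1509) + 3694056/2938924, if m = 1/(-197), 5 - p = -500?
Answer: 392780022341331/312504072277294 ≈ 1.2569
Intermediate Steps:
p = 505 (p = 5 - 1*(-500) = 5 + 500 = 505)
m = -1/197 ≈ -0.0050761
T = -52710/197 (T = -265 + 505*(-1/197) = -265 - 505/197 = -52710/197 ≈ -267.56)
h(Y, F) = Y**2
T/h(-2078, -1509) + 3694056/2938924 = -52710/(197*((-2078)**2)) + 3694056/2938924 = -52710/197/4318084 + 3694056*(1/2938924) = -52710/197*1/4318084 + 923514/734731 = -26355/425331274 + 923514/734731 = 392780022341331/312504072277294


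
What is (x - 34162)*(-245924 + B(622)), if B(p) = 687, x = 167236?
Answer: -32634668538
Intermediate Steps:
(x - 34162)*(-245924 + B(622)) = (167236 - 34162)*(-245924 + 687) = 133074*(-245237) = -32634668538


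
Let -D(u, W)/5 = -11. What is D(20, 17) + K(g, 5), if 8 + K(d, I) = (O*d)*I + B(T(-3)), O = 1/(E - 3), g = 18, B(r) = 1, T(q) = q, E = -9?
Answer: 81/2 ≈ 40.500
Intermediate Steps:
O = -1/12 (O = 1/(-9 - 3) = 1/(-12) = -1/12 ≈ -0.083333)
D(u, W) = 55 (D(u, W) = -5*(-11) = 55)
K(d, I) = -7 - I*d/12 (K(d, I) = -8 + ((-d/12)*I + 1) = -8 + (-I*d/12 + 1) = -8 + (1 - I*d/12) = -7 - I*d/12)
D(20, 17) + K(g, 5) = 55 + (-7 - 1/12*5*18) = 55 + (-7 - 15/2) = 55 - 29/2 = 81/2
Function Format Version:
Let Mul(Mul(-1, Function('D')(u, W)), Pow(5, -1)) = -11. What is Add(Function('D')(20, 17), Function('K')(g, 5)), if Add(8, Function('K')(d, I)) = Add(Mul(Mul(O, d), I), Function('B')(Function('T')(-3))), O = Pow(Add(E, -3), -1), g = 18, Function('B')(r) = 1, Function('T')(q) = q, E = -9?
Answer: Rational(81, 2) ≈ 40.500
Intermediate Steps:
O = Rational(-1, 12) (O = Pow(Add(-9, -3), -1) = Pow(-12, -1) = Rational(-1, 12) ≈ -0.083333)
Function('D')(u, W) = 55 (Function('D')(u, W) = Mul(-5, -11) = 55)
Function('K')(d, I) = Add(-7, Mul(Rational(-1, 12), I, d)) (Function('K')(d, I) = Add(-8, Add(Mul(Mul(Rational(-1, 12), d), I), 1)) = Add(-8, Add(Mul(Rational(-1, 12), I, d), 1)) = Add(-8, Add(1, Mul(Rational(-1, 12), I, d))) = Add(-7, Mul(Rational(-1, 12), I, d)))
Add(Function('D')(20, 17), Function('K')(g, 5)) = Add(55, Add(-7, Mul(Rational(-1, 12), 5, 18))) = Add(55, Add(-7, Rational(-15, 2))) = Add(55, Rational(-29, 2)) = Rational(81, 2)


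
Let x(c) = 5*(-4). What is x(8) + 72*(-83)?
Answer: -5996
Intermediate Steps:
x(c) = -20
x(8) + 72*(-83) = -20 + 72*(-83) = -20 - 5976 = -5996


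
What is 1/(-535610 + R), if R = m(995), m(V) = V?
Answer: -1/534615 ≈ -1.8705e-6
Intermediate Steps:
R = 995
1/(-535610 + R) = 1/(-535610 + 995) = 1/(-534615) = -1/534615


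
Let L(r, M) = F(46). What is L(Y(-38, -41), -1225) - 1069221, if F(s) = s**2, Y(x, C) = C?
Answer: -1067105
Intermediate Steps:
L(r, M) = 2116 (L(r, M) = 46**2 = 2116)
L(Y(-38, -41), -1225) - 1069221 = 2116 - 1069221 = -1067105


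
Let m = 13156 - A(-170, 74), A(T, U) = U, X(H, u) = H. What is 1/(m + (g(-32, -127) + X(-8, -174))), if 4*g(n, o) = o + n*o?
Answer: 4/56233 ≈ 7.1133e-5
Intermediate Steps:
g(n, o) = o/4 + n*o/4 (g(n, o) = (o + n*o)/4 = o/4 + n*o/4)
m = 13082 (m = 13156 - 1*74 = 13156 - 74 = 13082)
1/(m + (g(-32, -127) + X(-8, -174))) = 1/(13082 + ((¼)*(-127)*(1 - 32) - 8)) = 1/(13082 + ((¼)*(-127)*(-31) - 8)) = 1/(13082 + (3937/4 - 8)) = 1/(13082 + 3905/4) = 1/(56233/4) = 4/56233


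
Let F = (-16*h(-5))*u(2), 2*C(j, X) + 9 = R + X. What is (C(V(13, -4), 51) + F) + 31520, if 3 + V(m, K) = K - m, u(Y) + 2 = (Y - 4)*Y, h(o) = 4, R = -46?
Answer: 31902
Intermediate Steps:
u(Y) = -2 + Y*(-4 + Y) (u(Y) = -2 + (Y - 4)*Y = -2 + (-4 + Y)*Y = -2 + Y*(-4 + Y))
V(m, K) = -3 + K - m (V(m, K) = -3 + (K - m) = -3 + K - m)
C(j, X) = -55/2 + X/2 (C(j, X) = -9/2 + (-46 + X)/2 = -9/2 + (-23 + X/2) = -55/2 + X/2)
F = 384 (F = (-16*4)*(-2 + 2**2 - 4*2) = -64*(-2 + 4 - 8) = -64*(-6) = 384)
(C(V(13, -4), 51) + F) + 31520 = ((-55/2 + (1/2)*51) + 384) + 31520 = ((-55/2 + 51/2) + 384) + 31520 = (-2 + 384) + 31520 = 382 + 31520 = 31902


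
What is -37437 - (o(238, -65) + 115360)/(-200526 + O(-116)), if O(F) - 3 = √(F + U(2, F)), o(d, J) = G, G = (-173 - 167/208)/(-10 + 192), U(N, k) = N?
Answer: -18994865464562268863/507389944743136 + 4367032009*I*√114/1522169834229408 ≈ -37436.0 + 3.0632e-5*I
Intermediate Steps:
G = -36151/37856 (G = (-173 - 167*1/208)/182 = (-173 - 167/208)*(1/182) = -36151/208*1/182 = -36151/37856 ≈ -0.95496)
o(d, J) = -36151/37856
O(F) = 3 + √(2 + F) (O(F) = 3 + √(F + 2) = 3 + √(2 + F))
-37437 - (o(238, -65) + 115360)/(-200526 + O(-116)) = -37437 - (-36151/37856 + 115360)/(-200526 + (3 + √(2 - 116))) = -37437 - 4367032009/(37856*(-200526 + (3 + √(-114)))) = -37437 - 4367032009/(37856*(-200526 + (3 + I*√114))) = -37437 - 4367032009/(37856*(-200523 + I*√114))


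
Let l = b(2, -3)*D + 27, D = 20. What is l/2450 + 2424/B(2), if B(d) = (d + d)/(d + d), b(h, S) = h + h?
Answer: 5938907/2450 ≈ 2424.0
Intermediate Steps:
b(h, S) = 2*h
B(d) = 1 (B(d) = (2*d)/((2*d)) = (2*d)*(1/(2*d)) = 1)
l = 107 (l = (2*2)*20 + 27 = 4*20 + 27 = 80 + 27 = 107)
l/2450 + 2424/B(2) = 107/2450 + 2424/1 = 107*(1/2450) + 2424*1 = 107/2450 + 2424 = 5938907/2450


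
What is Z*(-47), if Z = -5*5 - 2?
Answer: 1269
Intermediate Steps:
Z = -27 (Z = -25 - 2 = -27)
Z*(-47) = -27*(-47) = 1269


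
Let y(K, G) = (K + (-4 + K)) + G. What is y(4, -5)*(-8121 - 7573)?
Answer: 15694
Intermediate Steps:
y(K, G) = -4 + G + 2*K (y(K, G) = (-4 + 2*K) + G = -4 + G + 2*K)
y(4, -5)*(-8121 - 7573) = (-4 - 5 + 2*4)*(-8121 - 7573) = (-4 - 5 + 8)*(-15694) = -1*(-15694) = 15694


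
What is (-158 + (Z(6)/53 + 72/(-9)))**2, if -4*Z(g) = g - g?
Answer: 27556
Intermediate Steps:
Z(g) = 0 (Z(g) = -(g - g)/4 = -1/4*0 = 0)
(-158 + (Z(6)/53 + 72/(-9)))**2 = (-158 + (0/53 + 72/(-9)))**2 = (-158 + (0*(1/53) + 72*(-1/9)))**2 = (-158 + (0 - 8))**2 = (-158 - 8)**2 = (-166)**2 = 27556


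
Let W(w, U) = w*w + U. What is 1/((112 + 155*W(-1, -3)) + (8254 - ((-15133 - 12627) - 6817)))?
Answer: 1/42633 ≈ 2.3456e-5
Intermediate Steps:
W(w, U) = U + w**2 (W(w, U) = w**2 + U = U + w**2)
1/((112 + 155*W(-1, -3)) + (8254 - ((-15133 - 12627) - 6817))) = 1/((112 + 155*(-3 + (-1)**2)) + (8254 - ((-15133 - 12627) - 6817))) = 1/((112 + 155*(-3 + 1)) + (8254 - (-27760 - 6817))) = 1/((112 + 155*(-2)) + (8254 - 1*(-34577))) = 1/((112 - 310) + (8254 + 34577)) = 1/(-198 + 42831) = 1/42633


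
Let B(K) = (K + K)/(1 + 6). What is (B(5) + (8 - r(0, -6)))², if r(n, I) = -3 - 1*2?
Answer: 10201/49 ≈ 208.18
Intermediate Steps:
r(n, I) = -5 (r(n, I) = -3 - 2 = -5)
B(K) = 2*K/7 (B(K) = (2*K)/7 = (2*K)*(⅐) = 2*K/7)
(B(5) + (8 - r(0, -6)))² = ((2/7)*5 + (8 - 1*(-5)))² = (10/7 + (8 + 5))² = (10/7 + 13)² = (101/7)² = 10201/49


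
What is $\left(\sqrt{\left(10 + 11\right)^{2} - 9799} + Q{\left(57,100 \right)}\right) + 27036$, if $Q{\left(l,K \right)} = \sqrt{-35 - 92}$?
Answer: $27036 + i \sqrt{127} + i \sqrt{9358} \approx 27036.0 + 108.01 i$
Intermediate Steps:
$Q{\left(l,K \right)} = i \sqrt{127}$ ($Q{\left(l,K \right)} = \sqrt{-127} = i \sqrt{127}$)
$\left(\sqrt{\left(10 + 11\right)^{2} - 9799} + Q{\left(57,100 \right)}\right) + 27036 = \left(\sqrt{\left(10 + 11\right)^{2} - 9799} + i \sqrt{127}\right) + 27036 = \left(\sqrt{21^{2} - 9799} + i \sqrt{127}\right) + 27036 = \left(\sqrt{441 - 9799} + i \sqrt{127}\right) + 27036 = \left(\sqrt{-9358} + i \sqrt{127}\right) + 27036 = \left(i \sqrt{9358} + i \sqrt{127}\right) + 27036 = \left(i \sqrt{127} + i \sqrt{9358}\right) + 27036 = 27036 + i \sqrt{127} + i \sqrt{9358}$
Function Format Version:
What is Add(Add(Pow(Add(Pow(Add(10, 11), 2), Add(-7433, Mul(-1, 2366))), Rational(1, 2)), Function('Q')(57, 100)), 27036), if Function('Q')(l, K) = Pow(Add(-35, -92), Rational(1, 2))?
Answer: Add(27036, Mul(I, Pow(127, Rational(1, 2))), Mul(I, Pow(9358, Rational(1, 2)))) ≈ Add(27036., Mul(108.01, I))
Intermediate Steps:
Function('Q')(l, K) = Mul(I, Pow(127, Rational(1, 2))) (Function('Q')(l, K) = Pow(-127, Rational(1, 2)) = Mul(I, Pow(127, Rational(1, 2))))
Add(Add(Pow(Add(Pow(Add(10, 11), 2), Add(-7433, Mul(-1, 2366))), Rational(1, 2)), Function('Q')(57, 100)), 27036) = Add(Add(Pow(Add(Pow(Add(10, 11), 2), Add(-7433, Mul(-1, 2366))), Rational(1, 2)), Mul(I, Pow(127, Rational(1, 2)))), 27036) = Add(Add(Pow(Add(Pow(21, 2), Add(-7433, -2366)), Rational(1, 2)), Mul(I, Pow(127, Rational(1, 2)))), 27036) = Add(Add(Pow(Add(441, -9799), Rational(1, 2)), Mul(I, Pow(127, Rational(1, 2)))), 27036) = Add(Add(Pow(-9358, Rational(1, 2)), Mul(I, Pow(127, Rational(1, 2)))), 27036) = Add(Add(Mul(I, Pow(9358, Rational(1, 2))), Mul(I, Pow(127, Rational(1, 2)))), 27036) = Add(Add(Mul(I, Pow(127, Rational(1, 2))), Mul(I, Pow(9358, Rational(1, 2)))), 27036) = Add(27036, Mul(I, Pow(127, Rational(1, 2))), Mul(I, Pow(9358, Rational(1, 2))))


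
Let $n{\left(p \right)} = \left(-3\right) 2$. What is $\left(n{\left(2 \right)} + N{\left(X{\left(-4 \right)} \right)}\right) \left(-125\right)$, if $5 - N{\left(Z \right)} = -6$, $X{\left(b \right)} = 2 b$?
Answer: $-625$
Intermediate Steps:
$N{\left(Z \right)} = 11$ ($N{\left(Z \right)} = 5 - -6 = 5 + 6 = 11$)
$n{\left(p \right)} = -6$
$\left(n{\left(2 \right)} + N{\left(X{\left(-4 \right)} \right)}\right) \left(-125\right) = \left(-6 + 11\right) \left(-125\right) = 5 \left(-125\right) = -625$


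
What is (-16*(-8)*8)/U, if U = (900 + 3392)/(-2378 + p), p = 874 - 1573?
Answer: -787712/1073 ≈ -734.12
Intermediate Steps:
p = -699
U = -4292/3077 (U = (900 + 3392)/(-2378 - 699) = 4292/(-3077) = 4292*(-1/3077) = -4292/3077 ≈ -1.3949)
(-16*(-8)*8)/U = (-16*(-8)*8)/(-4292/3077) = (128*8)*(-3077/4292) = 1024*(-3077/4292) = -787712/1073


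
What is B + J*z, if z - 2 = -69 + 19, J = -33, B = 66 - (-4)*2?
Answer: 1658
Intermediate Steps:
B = 74 (B = 66 - 1*(-8) = 66 + 8 = 74)
z = -48 (z = 2 + (-69 + 19) = 2 - 50 = -48)
B + J*z = 74 - 33*(-48) = 74 + 1584 = 1658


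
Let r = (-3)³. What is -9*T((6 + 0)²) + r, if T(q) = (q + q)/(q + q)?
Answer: -36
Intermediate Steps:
r = -27
T(q) = 1 (T(q) = (2*q)/((2*q)) = (2*q)*(1/(2*q)) = 1)
-9*T((6 + 0)²) + r = -9*1 - 27 = -9 - 27 = -36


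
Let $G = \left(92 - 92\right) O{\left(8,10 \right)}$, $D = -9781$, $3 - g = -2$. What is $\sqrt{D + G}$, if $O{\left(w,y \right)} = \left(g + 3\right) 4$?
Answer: $i \sqrt{9781} \approx 98.899 i$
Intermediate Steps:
$g = 5$ ($g = 3 - -2 = 3 + 2 = 5$)
$O{\left(w,y \right)} = 32$ ($O{\left(w,y \right)} = \left(5 + 3\right) 4 = 8 \cdot 4 = 32$)
$G = 0$ ($G = \left(92 - 92\right) 32 = 0 \cdot 32 = 0$)
$\sqrt{D + G} = \sqrt{-9781 + 0} = \sqrt{-9781} = i \sqrt{9781}$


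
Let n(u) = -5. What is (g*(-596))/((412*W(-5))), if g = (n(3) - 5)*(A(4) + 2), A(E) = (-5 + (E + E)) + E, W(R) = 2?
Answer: 6705/103 ≈ 65.097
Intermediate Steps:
A(E) = -5 + 3*E (A(E) = (-5 + 2*E) + E = -5 + 3*E)
g = -90 (g = (-5 - 5)*((-5 + 3*4) + 2) = -10*((-5 + 12) + 2) = -10*(7 + 2) = -10*9 = -90)
(g*(-596))/((412*W(-5))) = (-90*(-596))/((412*2)) = 53640/824 = 53640*(1/824) = 6705/103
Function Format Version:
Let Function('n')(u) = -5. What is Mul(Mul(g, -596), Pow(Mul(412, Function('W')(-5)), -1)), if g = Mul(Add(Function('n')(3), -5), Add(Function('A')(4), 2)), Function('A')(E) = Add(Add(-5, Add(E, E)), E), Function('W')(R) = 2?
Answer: Rational(6705, 103) ≈ 65.097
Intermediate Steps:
Function('A')(E) = Add(-5, Mul(3, E)) (Function('A')(E) = Add(Add(-5, Mul(2, E)), E) = Add(-5, Mul(3, E)))
g = -90 (g = Mul(Add(-5, -5), Add(Add(-5, Mul(3, 4)), 2)) = Mul(-10, Add(Add(-5, 12), 2)) = Mul(-10, Add(7, 2)) = Mul(-10, 9) = -90)
Mul(Mul(g, -596), Pow(Mul(412, Function('W')(-5)), -1)) = Mul(Mul(-90, -596), Pow(Mul(412, 2), -1)) = Mul(53640, Pow(824, -1)) = Mul(53640, Rational(1, 824)) = Rational(6705, 103)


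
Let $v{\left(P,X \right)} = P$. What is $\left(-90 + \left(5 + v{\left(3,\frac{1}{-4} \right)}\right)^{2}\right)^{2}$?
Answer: $676$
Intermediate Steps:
$\left(-90 + \left(5 + v{\left(3,\frac{1}{-4} \right)}\right)^{2}\right)^{2} = \left(-90 + \left(5 + 3\right)^{2}\right)^{2} = \left(-90 + 8^{2}\right)^{2} = \left(-90 + 64\right)^{2} = \left(-26\right)^{2} = 676$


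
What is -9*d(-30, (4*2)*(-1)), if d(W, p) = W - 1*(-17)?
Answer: 117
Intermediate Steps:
d(W, p) = 17 + W (d(W, p) = W + 17 = 17 + W)
-9*d(-30, (4*2)*(-1)) = -9*(17 - 30) = -9*(-13) = 117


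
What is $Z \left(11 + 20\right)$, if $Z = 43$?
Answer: $1333$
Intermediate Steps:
$Z \left(11 + 20\right) = 43 \left(11 + 20\right) = 43 \cdot 31 = 1333$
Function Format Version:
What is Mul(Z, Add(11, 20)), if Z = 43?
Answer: 1333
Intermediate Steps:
Mul(Z, Add(11, 20)) = Mul(43, Add(11, 20)) = Mul(43, 31) = 1333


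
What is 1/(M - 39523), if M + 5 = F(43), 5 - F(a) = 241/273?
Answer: -273/10790020 ≈ -2.5301e-5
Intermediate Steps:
F(a) = 1124/273 (F(a) = 5 - 241/273 = 1124/273)
M = -241/273 (M = -5 + 1124/273 = -241/273 ≈ -0.88278)
1/(M - 39523) = 1/(-241/273 - 39523) = 1/(-10790020/273) = -273/10790020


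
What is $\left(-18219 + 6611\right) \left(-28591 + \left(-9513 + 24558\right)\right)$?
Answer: $157241968$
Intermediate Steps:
$\left(-18219 + 6611\right) \left(-28591 + \left(-9513 + 24558\right)\right) = - 11608 \left(-28591 + 15045\right) = \left(-11608\right) \left(-13546\right) = 157241968$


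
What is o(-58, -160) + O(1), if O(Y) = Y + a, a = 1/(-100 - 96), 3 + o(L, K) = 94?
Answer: 18031/196 ≈ 91.995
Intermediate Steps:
o(L, K) = 91 (o(L, K) = -3 + 94 = 91)
a = -1/196 (a = 1/(-196) = -1/196 ≈ -0.0051020)
O(Y) = -1/196 + Y (O(Y) = Y - 1/196 = -1/196 + Y)
o(-58, -160) + O(1) = 91 + (-1/196 + 1) = 91 + 195/196 = 18031/196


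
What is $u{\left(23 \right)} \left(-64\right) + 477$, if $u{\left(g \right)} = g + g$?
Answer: $-2467$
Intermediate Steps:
$u{\left(g \right)} = 2 g$
$u{\left(23 \right)} \left(-64\right) + 477 = 2 \cdot 23 \left(-64\right) + 477 = 46 \left(-64\right) + 477 = -2944 + 477 = -2467$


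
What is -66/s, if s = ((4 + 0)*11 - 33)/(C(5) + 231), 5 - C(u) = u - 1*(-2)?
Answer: -1374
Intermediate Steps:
C(u) = 3 - u (C(u) = 5 - (u - 1*(-2)) = 5 - (u + 2) = 5 - (2 + u) = 5 + (-2 - u) = 3 - u)
s = 11/229 (s = ((4 + 0)*11 - 33)/((3 - 1*5) + 231) = (4*11 - 33)/((3 - 5) + 231) = (44 - 33)/(-2 + 231) = 11/229 ≈ 0.048035)
-66/s = -66/11/229 = -66*229/11 = -1374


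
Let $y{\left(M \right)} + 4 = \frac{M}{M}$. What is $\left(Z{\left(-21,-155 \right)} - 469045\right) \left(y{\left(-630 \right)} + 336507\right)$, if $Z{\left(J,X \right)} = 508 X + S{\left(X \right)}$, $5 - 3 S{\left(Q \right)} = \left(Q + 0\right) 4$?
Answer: $-184261738640$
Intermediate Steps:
$y{\left(M \right)} = -3$ ($y{\left(M \right)} = -4 + \frac{M}{M} = -4 + 1 = -3$)
$S{\left(Q \right)} = \frac{5}{3} - \frac{4 Q}{3}$ ($S{\left(Q \right)} = \frac{5}{3} - \frac{\left(Q + 0\right) 4}{3} = \frac{5}{3} - \frac{Q 4}{3} = \frac{5}{3} - \frac{4 Q}{3}$)
$Z{\left(J,X \right)} = \frac{5}{3} + \frac{1520 X}{3}$ ($Z{\left(J,X \right)} = 508 X - \left(- \frac{5}{3} + \frac{4 X}{3}\right) = \frac{5}{3} + \frac{1520 X}{3}$)
$\left(Z{\left(-21,-155 \right)} - 469045\right) \left(y{\left(-630 \right)} + 336507\right) = \left(\left(\frac{5}{3} + \frac{1520}{3} \left(-155\right)\right) - 469045\right) \left(-3 + 336507\right) = \left(\left(\frac{5}{3} - \frac{235600}{3}\right) - 469045\right) 336504 = \left(- \frac{235595}{3} - 469045\right) 336504 = \left(- \frac{1642730}{3}\right) 336504 = -184261738640$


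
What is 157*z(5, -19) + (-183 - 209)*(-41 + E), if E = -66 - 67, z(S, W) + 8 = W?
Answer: 63969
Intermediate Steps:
z(S, W) = -8 + W
E = -133
157*z(5, -19) + (-183 - 209)*(-41 + E) = 157*(-8 - 19) + (-183 - 209)*(-41 - 133) = 157*(-27) - 392*(-174) = -4239 + 68208 = 63969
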